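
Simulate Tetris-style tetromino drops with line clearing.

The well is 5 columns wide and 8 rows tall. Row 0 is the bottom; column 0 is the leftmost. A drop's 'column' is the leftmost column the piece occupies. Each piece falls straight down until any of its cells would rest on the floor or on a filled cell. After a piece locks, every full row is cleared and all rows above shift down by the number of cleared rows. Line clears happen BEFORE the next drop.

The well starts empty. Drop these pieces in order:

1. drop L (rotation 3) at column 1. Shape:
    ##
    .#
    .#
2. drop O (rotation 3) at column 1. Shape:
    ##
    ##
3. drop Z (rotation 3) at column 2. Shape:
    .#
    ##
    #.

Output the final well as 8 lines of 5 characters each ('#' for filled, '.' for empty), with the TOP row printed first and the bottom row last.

Answer: ...#.
..##.
..#..
.##..
.##..
.##..
..#..
..#..

Derivation:
Drop 1: L rot3 at col 1 lands with bottom-row=0; cleared 0 line(s) (total 0); column heights now [0 3 3 0 0], max=3
Drop 2: O rot3 at col 1 lands with bottom-row=3; cleared 0 line(s) (total 0); column heights now [0 5 5 0 0], max=5
Drop 3: Z rot3 at col 2 lands with bottom-row=5; cleared 0 line(s) (total 0); column heights now [0 5 7 8 0], max=8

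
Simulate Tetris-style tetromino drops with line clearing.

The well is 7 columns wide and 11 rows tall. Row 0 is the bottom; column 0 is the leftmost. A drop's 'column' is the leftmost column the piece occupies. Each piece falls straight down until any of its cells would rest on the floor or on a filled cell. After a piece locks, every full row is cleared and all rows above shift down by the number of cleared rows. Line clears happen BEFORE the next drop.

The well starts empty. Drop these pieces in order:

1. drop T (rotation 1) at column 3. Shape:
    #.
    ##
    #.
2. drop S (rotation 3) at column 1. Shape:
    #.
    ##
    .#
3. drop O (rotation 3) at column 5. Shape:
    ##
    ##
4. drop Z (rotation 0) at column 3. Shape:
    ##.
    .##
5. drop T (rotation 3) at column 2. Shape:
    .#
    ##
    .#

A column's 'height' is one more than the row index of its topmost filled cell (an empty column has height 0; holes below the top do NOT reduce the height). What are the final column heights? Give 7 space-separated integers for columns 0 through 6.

Drop 1: T rot1 at col 3 lands with bottom-row=0; cleared 0 line(s) (total 0); column heights now [0 0 0 3 2 0 0], max=3
Drop 2: S rot3 at col 1 lands with bottom-row=0; cleared 0 line(s) (total 0); column heights now [0 3 2 3 2 0 0], max=3
Drop 3: O rot3 at col 5 lands with bottom-row=0; cleared 0 line(s) (total 0); column heights now [0 3 2 3 2 2 2], max=3
Drop 4: Z rot0 at col 3 lands with bottom-row=2; cleared 0 line(s) (total 0); column heights now [0 3 2 4 4 3 2], max=4
Drop 5: T rot3 at col 2 lands with bottom-row=4; cleared 0 line(s) (total 0); column heights now [0 3 6 7 4 3 2], max=7

Answer: 0 3 6 7 4 3 2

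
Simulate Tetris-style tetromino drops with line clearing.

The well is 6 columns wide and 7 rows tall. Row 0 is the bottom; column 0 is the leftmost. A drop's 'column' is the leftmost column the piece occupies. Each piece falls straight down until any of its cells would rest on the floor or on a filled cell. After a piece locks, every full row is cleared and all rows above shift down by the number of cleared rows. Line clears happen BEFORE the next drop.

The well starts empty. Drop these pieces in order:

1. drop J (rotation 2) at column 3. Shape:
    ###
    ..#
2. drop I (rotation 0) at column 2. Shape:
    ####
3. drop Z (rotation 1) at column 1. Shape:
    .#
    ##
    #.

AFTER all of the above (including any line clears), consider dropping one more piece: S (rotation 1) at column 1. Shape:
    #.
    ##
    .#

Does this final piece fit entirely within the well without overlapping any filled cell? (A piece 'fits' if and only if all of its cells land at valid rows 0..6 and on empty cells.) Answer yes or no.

Drop 1: J rot2 at col 3 lands with bottom-row=0; cleared 0 line(s) (total 0); column heights now [0 0 0 2 2 2], max=2
Drop 2: I rot0 at col 2 lands with bottom-row=2; cleared 0 line(s) (total 0); column heights now [0 0 3 3 3 3], max=3
Drop 3: Z rot1 at col 1 lands with bottom-row=2; cleared 0 line(s) (total 0); column heights now [0 4 5 3 3 3], max=5
Test piece S rot1 at col 1 (width 2): heights before test = [0 4 5 3 3 3]; fits = False

Answer: no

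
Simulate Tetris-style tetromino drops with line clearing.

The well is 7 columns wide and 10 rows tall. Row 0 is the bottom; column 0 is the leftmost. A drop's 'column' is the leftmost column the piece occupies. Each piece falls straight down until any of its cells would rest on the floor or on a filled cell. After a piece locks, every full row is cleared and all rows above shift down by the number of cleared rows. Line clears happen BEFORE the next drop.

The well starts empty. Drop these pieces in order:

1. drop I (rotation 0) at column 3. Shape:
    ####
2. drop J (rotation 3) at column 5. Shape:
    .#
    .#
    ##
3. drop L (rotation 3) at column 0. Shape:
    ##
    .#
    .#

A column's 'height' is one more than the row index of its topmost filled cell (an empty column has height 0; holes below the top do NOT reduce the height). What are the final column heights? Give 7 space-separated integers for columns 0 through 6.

Drop 1: I rot0 at col 3 lands with bottom-row=0; cleared 0 line(s) (total 0); column heights now [0 0 0 1 1 1 1], max=1
Drop 2: J rot3 at col 5 lands with bottom-row=1; cleared 0 line(s) (total 0); column heights now [0 0 0 1 1 2 4], max=4
Drop 3: L rot3 at col 0 lands with bottom-row=0; cleared 0 line(s) (total 0); column heights now [3 3 0 1 1 2 4], max=4

Answer: 3 3 0 1 1 2 4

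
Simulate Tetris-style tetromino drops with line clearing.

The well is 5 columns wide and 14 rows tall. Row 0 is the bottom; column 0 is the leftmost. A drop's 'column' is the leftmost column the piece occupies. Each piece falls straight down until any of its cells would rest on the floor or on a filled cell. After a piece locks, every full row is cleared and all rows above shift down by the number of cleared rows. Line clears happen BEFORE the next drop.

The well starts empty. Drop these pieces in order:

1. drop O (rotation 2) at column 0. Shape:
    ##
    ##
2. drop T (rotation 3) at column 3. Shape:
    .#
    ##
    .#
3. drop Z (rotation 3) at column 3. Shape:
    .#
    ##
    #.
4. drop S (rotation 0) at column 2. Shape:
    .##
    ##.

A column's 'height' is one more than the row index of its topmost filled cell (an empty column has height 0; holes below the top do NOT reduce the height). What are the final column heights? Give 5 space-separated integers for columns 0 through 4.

Answer: 2 2 5 6 6

Derivation:
Drop 1: O rot2 at col 0 lands with bottom-row=0; cleared 0 line(s) (total 0); column heights now [2 2 0 0 0], max=2
Drop 2: T rot3 at col 3 lands with bottom-row=0; cleared 0 line(s) (total 0); column heights now [2 2 0 2 3], max=3
Drop 3: Z rot3 at col 3 lands with bottom-row=2; cleared 0 line(s) (total 0); column heights now [2 2 0 4 5], max=5
Drop 4: S rot0 at col 2 lands with bottom-row=4; cleared 0 line(s) (total 0); column heights now [2 2 5 6 6], max=6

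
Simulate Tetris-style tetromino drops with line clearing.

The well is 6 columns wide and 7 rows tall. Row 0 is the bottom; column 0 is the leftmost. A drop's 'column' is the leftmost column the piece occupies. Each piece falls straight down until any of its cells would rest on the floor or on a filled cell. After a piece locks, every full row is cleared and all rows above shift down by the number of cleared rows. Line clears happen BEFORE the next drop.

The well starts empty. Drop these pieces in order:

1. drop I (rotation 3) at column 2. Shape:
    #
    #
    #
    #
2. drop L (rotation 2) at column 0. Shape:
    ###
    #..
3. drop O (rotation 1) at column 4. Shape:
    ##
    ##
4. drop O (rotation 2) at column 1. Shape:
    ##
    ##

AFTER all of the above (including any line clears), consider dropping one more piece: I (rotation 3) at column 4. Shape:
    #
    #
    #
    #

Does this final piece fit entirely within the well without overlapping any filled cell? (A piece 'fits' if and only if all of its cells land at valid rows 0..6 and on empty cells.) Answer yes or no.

Drop 1: I rot3 at col 2 lands with bottom-row=0; cleared 0 line(s) (total 0); column heights now [0 0 4 0 0 0], max=4
Drop 2: L rot2 at col 0 lands with bottom-row=3; cleared 0 line(s) (total 0); column heights now [5 5 5 0 0 0], max=5
Drop 3: O rot1 at col 4 lands with bottom-row=0; cleared 0 line(s) (total 0); column heights now [5 5 5 0 2 2], max=5
Drop 4: O rot2 at col 1 lands with bottom-row=5; cleared 0 line(s) (total 0); column heights now [5 7 7 0 2 2], max=7
Test piece I rot3 at col 4 (width 1): heights before test = [5 7 7 0 2 2]; fits = True

Answer: yes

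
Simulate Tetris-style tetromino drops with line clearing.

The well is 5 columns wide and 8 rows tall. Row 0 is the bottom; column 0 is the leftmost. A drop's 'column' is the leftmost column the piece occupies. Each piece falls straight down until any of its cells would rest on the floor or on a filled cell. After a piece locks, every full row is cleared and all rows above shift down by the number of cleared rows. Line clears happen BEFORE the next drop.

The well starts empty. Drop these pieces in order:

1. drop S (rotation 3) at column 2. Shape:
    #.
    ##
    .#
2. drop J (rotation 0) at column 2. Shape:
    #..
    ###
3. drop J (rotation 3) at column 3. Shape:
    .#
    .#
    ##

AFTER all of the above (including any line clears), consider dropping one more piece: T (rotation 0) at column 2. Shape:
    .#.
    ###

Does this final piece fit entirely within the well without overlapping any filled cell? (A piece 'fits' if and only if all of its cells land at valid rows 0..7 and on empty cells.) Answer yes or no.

Drop 1: S rot3 at col 2 lands with bottom-row=0; cleared 0 line(s) (total 0); column heights now [0 0 3 2 0], max=3
Drop 2: J rot0 at col 2 lands with bottom-row=3; cleared 0 line(s) (total 0); column heights now [0 0 5 4 4], max=5
Drop 3: J rot3 at col 3 lands with bottom-row=4; cleared 0 line(s) (total 0); column heights now [0 0 5 5 7], max=7
Test piece T rot0 at col 2 (width 3): heights before test = [0 0 5 5 7]; fits = False

Answer: no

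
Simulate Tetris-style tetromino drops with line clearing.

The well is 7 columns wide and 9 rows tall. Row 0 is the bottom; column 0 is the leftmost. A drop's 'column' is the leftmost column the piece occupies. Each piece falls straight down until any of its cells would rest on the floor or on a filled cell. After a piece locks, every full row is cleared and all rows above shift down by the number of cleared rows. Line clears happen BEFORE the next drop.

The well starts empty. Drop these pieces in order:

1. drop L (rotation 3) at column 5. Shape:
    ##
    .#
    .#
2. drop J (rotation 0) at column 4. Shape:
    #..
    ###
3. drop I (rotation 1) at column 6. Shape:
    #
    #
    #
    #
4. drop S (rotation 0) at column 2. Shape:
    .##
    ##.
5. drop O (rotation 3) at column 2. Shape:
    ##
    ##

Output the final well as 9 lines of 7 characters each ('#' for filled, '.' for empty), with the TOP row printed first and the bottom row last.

Answer: .......
..##..#
..##..#
...##.#
..###.#
....###
.....##
......#
......#

Derivation:
Drop 1: L rot3 at col 5 lands with bottom-row=0; cleared 0 line(s) (total 0); column heights now [0 0 0 0 0 3 3], max=3
Drop 2: J rot0 at col 4 lands with bottom-row=3; cleared 0 line(s) (total 0); column heights now [0 0 0 0 5 4 4], max=5
Drop 3: I rot1 at col 6 lands with bottom-row=4; cleared 0 line(s) (total 0); column heights now [0 0 0 0 5 4 8], max=8
Drop 4: S rot0 at col 2 lands with bottom-row=4; cleared 0 line(s) (total 0); column heights now [0 0 5 6 6 4 8], max=8
Drop 5: O rot3 at col 2 lands with bottom-row=6; cleared 0 line(s) (total 0); column heights now [0 0 8 8 6 4 8], max=8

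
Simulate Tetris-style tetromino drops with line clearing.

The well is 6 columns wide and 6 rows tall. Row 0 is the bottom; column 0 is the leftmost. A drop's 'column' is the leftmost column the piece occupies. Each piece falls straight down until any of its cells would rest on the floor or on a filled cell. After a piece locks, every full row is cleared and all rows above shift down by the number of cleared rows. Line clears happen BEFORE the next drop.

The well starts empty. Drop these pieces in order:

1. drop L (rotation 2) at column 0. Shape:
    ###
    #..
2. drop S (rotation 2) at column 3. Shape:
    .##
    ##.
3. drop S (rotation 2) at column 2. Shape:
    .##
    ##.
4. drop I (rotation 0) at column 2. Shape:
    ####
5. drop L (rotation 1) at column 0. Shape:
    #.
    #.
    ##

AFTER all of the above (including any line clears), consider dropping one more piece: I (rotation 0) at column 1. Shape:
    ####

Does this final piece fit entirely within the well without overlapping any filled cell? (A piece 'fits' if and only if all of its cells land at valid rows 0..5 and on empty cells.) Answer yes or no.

Answer: yes

Derivation:
Drop 1: L rot2 at col 0 lands with bottom-row=0; cleared 0 line(s) (total 0); column heights now [2 2 2 0 0 0], max=2
Drop 2: S rot2 at col 3 lands with bottom-row=0; cleared 0 line(s) (total 0); column heights now [2 2 2 1 2 2], max=2
Drop 3: S rot2 at col 2 lands with bottom-row=2; cleared 0 line(s) (total 0); column heights now [2 2 3 4 4 2], max=4
Drop 4: I rot0 at col 2 lands with bottom-row=4; cleared 0 line(s) (total 0); column heights now [2 2 5 5 5 5], max=5
Drop 5: L rot1 at col 0 lands with bottom-row=2; cleared 0 line(s) (total 0); column heights now [5 3 5 5 5 5], max=5
Test piece I rot0 at col 1 (width 4): heights before test = [5 3 5 5 5 5]; fits = True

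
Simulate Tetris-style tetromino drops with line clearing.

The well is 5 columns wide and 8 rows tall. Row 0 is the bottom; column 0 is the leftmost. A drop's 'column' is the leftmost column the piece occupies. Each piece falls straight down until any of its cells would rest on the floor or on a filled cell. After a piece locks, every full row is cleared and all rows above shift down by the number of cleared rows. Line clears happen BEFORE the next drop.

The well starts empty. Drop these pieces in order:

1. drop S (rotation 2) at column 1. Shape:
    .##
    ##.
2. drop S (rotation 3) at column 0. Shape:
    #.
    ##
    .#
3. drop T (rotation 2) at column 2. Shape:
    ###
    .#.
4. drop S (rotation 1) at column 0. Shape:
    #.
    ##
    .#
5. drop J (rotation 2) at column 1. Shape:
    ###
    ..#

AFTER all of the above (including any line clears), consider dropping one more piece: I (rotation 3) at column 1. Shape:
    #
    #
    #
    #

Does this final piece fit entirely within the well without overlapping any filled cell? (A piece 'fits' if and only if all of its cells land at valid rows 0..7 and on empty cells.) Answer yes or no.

Drop 1: S rot2 at col 1 lands with bottom-row=0; cleared 0 line(s) (total 0); column heights now [0 1 2 2 0], max=2
Drop 2: S rot3 at col 0 lands with bottom-row=1; cleared 0 line(s) (total 0); column heights now [4 3 2 2 0], max=4
Drop 3: T rot2 at col 2 lands with bottom-row=2; cleared 0 line(s) (total 0); column heights now [4 3 4 4 4], max=4
Drop 4: S rot1 at col 0 lands with bottom-row=3; cleared 1 line(s) (total 1); column heights now [5 4 2 3 0], max=5
Drop 5: J rot2 at col 1 lands with bottom-row=3; cleared 0 line(s) (total 1); column heights now [5 5 5 5 0], max=5
Test piece I rot3 at col 1 (width 1): heights before test = [5 5 5 5 0]; fits = False

Answer: no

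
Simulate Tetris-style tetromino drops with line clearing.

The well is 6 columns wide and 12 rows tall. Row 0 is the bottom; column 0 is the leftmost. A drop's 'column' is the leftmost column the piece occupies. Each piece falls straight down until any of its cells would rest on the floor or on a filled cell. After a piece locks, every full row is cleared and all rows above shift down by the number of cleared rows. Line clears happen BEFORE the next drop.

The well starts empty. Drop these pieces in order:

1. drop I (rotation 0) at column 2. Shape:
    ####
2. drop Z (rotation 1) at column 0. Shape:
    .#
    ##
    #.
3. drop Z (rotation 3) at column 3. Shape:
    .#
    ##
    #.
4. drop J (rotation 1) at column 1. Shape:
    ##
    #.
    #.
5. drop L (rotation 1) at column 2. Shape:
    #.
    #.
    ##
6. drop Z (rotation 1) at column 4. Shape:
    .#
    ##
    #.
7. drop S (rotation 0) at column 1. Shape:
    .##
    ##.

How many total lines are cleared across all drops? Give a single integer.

Answer: 0

Derivation:
Drop 1: I rot0 at col 2 lands with bottom-row=0; cleared 0 line(s) (total 0); column heights now [0 0 1 1 1 1], max=1
Drop 2: Z rot1 at col 0 lands with bottom-row=0; cleared 0 line(s) (total 0); column heights now [2 3 1 1 1 1], max=3
Drop 3: Z rot3 at col 3 lands with bottom-row=1; cleared 0 line(s) (total 0); column heights now [2 3 1 3 4 1], max=4
Drop 4: J rot1 at col 1 lands with bottom-row=3; cleared 0 line(s) (total 0); column heights now [2 6 6 3 4 1], max=6
Drop 5: L rot1 at col 2 lands with bottom-row=6; cleared 0 line(s) (total 0); column heights now [2 6 9 7 4 1], max=9
Drop 6: Z rot1 at col 4 lands with bottom-row=4; cleared 0 line(s) (total 0); column heights now [2 6 9 7 6 7], max=9
Drop 7: S rot0 at col 1 lands with bottom-row=9; cleared 0 line(s) (total 0); column heights now [2 10 11 11 6 7], max=11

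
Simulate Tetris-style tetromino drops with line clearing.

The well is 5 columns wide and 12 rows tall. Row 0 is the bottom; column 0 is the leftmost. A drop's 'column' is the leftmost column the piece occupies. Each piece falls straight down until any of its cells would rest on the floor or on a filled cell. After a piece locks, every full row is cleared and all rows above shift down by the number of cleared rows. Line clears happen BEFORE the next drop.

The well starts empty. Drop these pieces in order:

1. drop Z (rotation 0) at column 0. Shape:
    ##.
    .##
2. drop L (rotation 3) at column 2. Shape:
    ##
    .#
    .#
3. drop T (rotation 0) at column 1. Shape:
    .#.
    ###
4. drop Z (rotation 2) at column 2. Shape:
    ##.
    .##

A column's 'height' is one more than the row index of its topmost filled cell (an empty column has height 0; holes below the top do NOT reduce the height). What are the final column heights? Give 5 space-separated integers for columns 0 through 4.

Drop 1: Z rot0 at col 0 lands with bottom-row=0; cleared 0 line(s) (total 0); column heights now [2 2 1 0 0], max=2
Drop 2: L rot3 at col 2 lands with bottom-row=0; cleared 0 line(s) (total 0); column heights now [2 2 3 3 0], max=3
Drop 3: T rot0 at col 1 lands with bottom-row=3; cleared 0 line(s) (total 0); column heights now [2 4 5 4 0], max=5
Drop 4: Z rot2 at col 2 lands with bottom-row=4; cleared 0 line(s) (total 0); column heights now [2 4 6 6 5], max=6

Answer: 2 4 6 6 5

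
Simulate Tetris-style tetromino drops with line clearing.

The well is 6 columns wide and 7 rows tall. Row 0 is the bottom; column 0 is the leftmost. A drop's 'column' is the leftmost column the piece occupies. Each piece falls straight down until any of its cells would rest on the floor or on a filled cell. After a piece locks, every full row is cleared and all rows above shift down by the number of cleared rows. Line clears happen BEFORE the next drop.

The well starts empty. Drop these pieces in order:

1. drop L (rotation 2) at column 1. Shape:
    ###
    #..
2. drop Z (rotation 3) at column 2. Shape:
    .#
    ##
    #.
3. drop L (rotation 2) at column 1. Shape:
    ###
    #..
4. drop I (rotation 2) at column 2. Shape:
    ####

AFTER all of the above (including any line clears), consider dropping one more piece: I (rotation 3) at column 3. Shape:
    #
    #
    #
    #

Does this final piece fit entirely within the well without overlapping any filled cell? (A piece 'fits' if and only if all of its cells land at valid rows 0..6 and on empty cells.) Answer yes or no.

Drop 1: L rot2 at col 1 lands with bottom-row=0; cleared 0 line(s) (total 0); column heights now [0 2 2 2 0 0], max=2
Drop 2: Z rot3 at col 2 lands with bottom-row=2; cleared 0 line(s) (total 0); column heights now [0 2 4 5 0 0], max=5
Drop 3: L rot2 at col 1 lands with bottom-row=4; cleared 0 line(s) (total 0); column heights now [0 6 6 6 0 0], max=6
Drop 4: I rot2 at col 2 lands with bottom-row=6; cleared 0 line(s) (total 0); column heights now [0 6 7 7 7 7], max=7
Test piece I rot3 at col 3 (width 1): heights before test = [0 6 7 7 7 7]; fits = False

Answer: no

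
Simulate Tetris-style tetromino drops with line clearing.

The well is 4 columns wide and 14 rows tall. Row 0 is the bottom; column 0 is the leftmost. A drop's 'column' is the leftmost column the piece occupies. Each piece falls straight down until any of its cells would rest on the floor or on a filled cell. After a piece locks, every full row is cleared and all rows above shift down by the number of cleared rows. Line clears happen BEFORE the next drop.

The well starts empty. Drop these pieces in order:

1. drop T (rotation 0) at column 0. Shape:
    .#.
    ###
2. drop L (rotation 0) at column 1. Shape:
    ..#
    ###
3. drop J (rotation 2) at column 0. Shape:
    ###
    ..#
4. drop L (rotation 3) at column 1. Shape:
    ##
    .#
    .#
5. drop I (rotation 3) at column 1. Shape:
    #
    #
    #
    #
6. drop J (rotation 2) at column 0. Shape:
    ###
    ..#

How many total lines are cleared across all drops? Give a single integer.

Answer: 0

Derivation:
Drop 1: T rot0 at col 0 lands with bottom-row=0; cleared 0 line(s) (total 0); column heights now [1 2 1 0], max=2
Drop 2: L rot0 at col 1 lands with bottom-row=2; cleared 0 line(s) (total 0); column heights now [1 3 3 4], max=4
Drop 3: J rot2 at col 0 lands with bottom-row=3; cleared 0 line(s) (total 0); column heights now [5 5 5 4], max=5
Drop 4: L rot3 at col 1 lands with bottom-row=5; cleared 0 line(s) (total 0); column heights now [5 8 8 4], max=8
Drop 5: I rot3 at col 1 lands with bottom-row=8; cleared 0 line(s) (total 0); column heights now [5 12 8 4], max=12
Drop 6: J rot2 at col 0 lands with bottom-row=11; cleared 0 line(s) (total 0); column heights now [13 13 13 4], max=13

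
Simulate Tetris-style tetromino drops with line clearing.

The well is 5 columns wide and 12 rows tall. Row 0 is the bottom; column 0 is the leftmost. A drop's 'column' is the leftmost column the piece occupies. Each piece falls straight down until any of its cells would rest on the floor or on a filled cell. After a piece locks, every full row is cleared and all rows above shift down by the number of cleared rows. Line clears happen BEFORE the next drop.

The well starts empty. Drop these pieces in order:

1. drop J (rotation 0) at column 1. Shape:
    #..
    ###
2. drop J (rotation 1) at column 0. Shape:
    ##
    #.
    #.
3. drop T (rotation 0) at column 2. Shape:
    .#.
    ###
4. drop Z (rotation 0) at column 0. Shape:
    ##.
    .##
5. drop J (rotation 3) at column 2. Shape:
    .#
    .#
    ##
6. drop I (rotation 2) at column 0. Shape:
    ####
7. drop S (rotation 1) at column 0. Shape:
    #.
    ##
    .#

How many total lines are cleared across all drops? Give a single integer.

Answer: 1

Derivation:
Drop 1: J rot0 at col 1 lands with bottom-row=0; cleared 0 line(s) (total 0); column heights now [0 2 1 1 0], max=2
Drop 2: J rot1 at col 0 lands with bottom-row=0; cleared 0 line(s) (total 0); column heights now [3 3 1 1 0], max=3
Drop 3: T rot0 at col 2 lands with bottom-row=1; cleared 1 line(s) (total 1); column heights now [2 2 1 2 0], max=2
Drop 4: Z rot0 at col 0 lands with bottom-row=2; cleared 0 line(s) (total 1); column heights now [4 4 3 2 0], max=4
Drop 5: J rot3 at col 2 lands with bottom-row=3; cleared 0 line(s) (total 1); column heights now [4 4 4 6 0], max=6
Drop 6: I rot2 at col 0 lands with bottom-row=6; cleared 0 line(s) (total 1); column heights now [7 7 7 7 0], max=7
Drop 7: S rot1 at col 0 lands with bottom-row=7; cleared 0 line(s) (total 1); column heights now [10 9 7 7 0], max=10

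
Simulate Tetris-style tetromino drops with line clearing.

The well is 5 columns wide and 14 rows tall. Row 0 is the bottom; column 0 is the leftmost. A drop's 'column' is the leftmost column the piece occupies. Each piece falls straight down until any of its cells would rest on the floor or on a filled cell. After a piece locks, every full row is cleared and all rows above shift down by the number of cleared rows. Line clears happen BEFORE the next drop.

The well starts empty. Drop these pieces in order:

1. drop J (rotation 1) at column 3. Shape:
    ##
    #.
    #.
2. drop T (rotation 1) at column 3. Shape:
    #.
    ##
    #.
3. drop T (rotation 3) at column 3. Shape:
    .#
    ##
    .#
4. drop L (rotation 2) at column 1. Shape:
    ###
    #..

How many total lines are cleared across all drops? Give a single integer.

Drop 1: J rot1 at col 3 lands with bottom-row=0; cleared 0 line(s) (total 0); column heights now [0 0 0 3 3], max=3
Drop 2: T rot1 at col 3 lands with bottom-row=3; cleared 0 line(s) (total 0); column heights now [0 0 0 6 5], max=6
Drop 3: T rot3 at col 3 lands with bottom-row=5; cleared 0 line(s) (total 0); column heights now [0 0 0 7 8], max=8
Drop 4: L rot2 at col 1 lands with bottom-row=6; cleared 0 line(s) (total 0); column heights now [0 8 8 8 8], max=8

Answer: 0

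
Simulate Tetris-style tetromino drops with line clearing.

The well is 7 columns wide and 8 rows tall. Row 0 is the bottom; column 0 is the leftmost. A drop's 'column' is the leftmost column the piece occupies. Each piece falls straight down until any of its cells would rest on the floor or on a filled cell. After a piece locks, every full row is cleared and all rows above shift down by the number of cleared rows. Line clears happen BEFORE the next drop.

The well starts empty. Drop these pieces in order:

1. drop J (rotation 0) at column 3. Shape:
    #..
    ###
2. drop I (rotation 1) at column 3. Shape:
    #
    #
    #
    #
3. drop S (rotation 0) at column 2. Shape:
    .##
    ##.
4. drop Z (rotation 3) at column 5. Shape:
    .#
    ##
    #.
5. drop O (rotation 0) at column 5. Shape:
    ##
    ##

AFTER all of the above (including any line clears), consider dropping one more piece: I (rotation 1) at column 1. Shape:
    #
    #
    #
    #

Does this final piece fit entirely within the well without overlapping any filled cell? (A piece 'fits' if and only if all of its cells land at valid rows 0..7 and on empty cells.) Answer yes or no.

Answer: yes

Derivation:
Drop 1: J rot0 at col 3 lands with bottom-row=0; cleared 0 line(s) (total 0); column heights now [0 0 0 2 1 1 0], max=2
Drop 2: I rot1 at col 3 lands with bottom-row=2; cleared 0 line(s) (total 0); column heights now [0 0 0 6 1 1 0], max=6
Drop 3: S rot0 at col 2 lands with bottom-row=6; cleared 0 line(s) (total 0); column heights now [0 0 7 8 8 1 0], max=8
Drop 4: Z rot3 at col 5 lands with bottom-row=1; cleared 0 line(s) (total 0); column heights now [0 0 7 8 8 3 4], max=8
Drop 5: O rot0 at col 5 lands with bottom-row=4; cleared 0 line(s) (total 0); column heights now [0 0 7 8 8 6 6], max=8
Test piece I rot1 at col 1 (width 1): heights before test = [0 0 7 8 8 6 6]; fits = True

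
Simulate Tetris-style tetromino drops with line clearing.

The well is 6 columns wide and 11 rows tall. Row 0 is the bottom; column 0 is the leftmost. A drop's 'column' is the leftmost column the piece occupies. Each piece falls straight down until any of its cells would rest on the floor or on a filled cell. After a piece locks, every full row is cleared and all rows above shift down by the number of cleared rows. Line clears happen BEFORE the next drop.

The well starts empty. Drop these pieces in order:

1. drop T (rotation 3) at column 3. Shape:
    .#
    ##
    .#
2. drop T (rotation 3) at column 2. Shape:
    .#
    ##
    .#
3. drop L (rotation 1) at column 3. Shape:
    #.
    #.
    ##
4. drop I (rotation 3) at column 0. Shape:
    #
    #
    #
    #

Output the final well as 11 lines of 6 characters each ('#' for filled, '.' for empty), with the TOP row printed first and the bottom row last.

Answer: ......
......
......
...#..
...#..
...##.
...#..
#.##..
#..##.
#..##.
#...#.

Derivation:
Drop 1: T rot3 at col 3 lands with bottom-row=0; cleared 0 line(s) (total 0); column heights now [0 0 0 2 3 0], max=3
Drop 2: T rot3 at col 2 lands with bottom-row=2; cleared 0 line(s) (total 0); column heights now [0 0 4 5 3 0], max=5
Drop 3: L rot1 at col 3 lands with bottom-row=5; cleared 0 line(s) (total 0); column heights now [0 0 4 8 6 0], max=8
Drop 4: I rot3 at col 0 lands with bottom-row=0; cleared 0 line(s) (total 0); column heights now [4 0 4 8 6 0], max=8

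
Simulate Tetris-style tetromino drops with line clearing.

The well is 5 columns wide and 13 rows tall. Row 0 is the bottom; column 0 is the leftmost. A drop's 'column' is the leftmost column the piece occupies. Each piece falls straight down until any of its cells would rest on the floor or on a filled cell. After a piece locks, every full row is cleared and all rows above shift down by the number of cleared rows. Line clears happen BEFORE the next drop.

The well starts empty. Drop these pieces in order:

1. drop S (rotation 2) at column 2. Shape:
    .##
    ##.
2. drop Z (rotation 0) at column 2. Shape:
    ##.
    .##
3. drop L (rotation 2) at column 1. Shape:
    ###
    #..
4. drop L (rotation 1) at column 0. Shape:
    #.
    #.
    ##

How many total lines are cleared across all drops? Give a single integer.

Drop 1: S rot2 at col 2 lands with bottom-row=0; cleared 0 line(s) (total 0); column heights now [0 0 1 2 2], max=2
Drop 2: Z rot0 at col 2 lands with bottom-row=2; cleared 0 line(s) (total 0); column heights now [0 0 4 4 3], max=4
Drop 3: L rot2 at col 1 lands with bottom-row=3; cleared 0 line(s) (total 0); column heights now [0 5 5 5 3], max=5
Drop 4: L rot1 at col 0 lands with bottom-row=5; cleared 0 line(s) (total 0); column heights now [8 6 5 5 3], max=8

Answer: 0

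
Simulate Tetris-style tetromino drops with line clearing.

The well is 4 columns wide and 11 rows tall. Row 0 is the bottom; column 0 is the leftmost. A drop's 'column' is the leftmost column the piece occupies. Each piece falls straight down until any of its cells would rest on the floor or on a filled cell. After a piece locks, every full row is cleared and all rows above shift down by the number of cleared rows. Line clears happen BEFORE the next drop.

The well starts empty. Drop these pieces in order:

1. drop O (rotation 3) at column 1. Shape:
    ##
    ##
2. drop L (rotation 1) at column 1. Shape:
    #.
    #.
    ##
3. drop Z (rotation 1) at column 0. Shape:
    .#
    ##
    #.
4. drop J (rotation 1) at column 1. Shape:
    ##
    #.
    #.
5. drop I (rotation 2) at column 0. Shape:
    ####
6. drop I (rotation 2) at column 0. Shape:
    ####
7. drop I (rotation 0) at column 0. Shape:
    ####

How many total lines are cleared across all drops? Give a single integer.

Drop 1: O rot3 at col 1 lands with bottom-row=0; cleared 0 line(s) (total 0); column heights now [0 2 2 0], max=2
Drop 2: L rot1 at col 1 lands with bottom-row=2; cleared 0 line(s) (total 0); column heights now [0 5 3 0], max=5
Drop 3: Z rot1 at col 0 lands with bottom-row=4; cleared 0 line(s) (total 0); column heights now [6 7 3 0], max=7
Drop 4: J rot1 at col 1 lands with bottom-row=7; cleared 0 line(s) (total 0); column heights now [6 10 10 0], max=10
Drop 5: I rot2 at col 0 lands with bottom-row=10; cleared 1 line(s) (total 1); column heights now [6 10 10 0], max=10
Drop 6: I rot2 at col 0 lands with bottom-row=10; cleared 1 line(s) (total 2); column heights now [6 10 10 0], max=10
Drop 7: I rot0 at col 0 lands with bottom-row=10; cleared 1 line(s) (total 3); column heights now [6 10 10 0], max=10

Answer: 3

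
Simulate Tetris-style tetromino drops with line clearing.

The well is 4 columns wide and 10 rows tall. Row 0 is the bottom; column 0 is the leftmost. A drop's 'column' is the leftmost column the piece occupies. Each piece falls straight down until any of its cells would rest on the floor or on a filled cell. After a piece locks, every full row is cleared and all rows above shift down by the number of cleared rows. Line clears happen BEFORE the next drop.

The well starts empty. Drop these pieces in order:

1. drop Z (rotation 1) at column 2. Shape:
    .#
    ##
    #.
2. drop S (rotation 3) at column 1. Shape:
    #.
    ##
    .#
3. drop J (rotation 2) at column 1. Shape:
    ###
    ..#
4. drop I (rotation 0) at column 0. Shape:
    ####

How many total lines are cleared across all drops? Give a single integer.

Answer: 1

Derivation:
Drop 1: Z rot1 at col 2 lands with bottom-row=0; cleared 0 line(s) (total 0); column heights now [0 0 2 3], max=3
Drop 2: S rot3 at col 1 lands with bottom-row=2; cleared 0 line(s) (total 0); column heights now [0 5 4 3], max=5
Drop 3: J rot2 at col 1 lands with bottom-row=4; cleared 0 line(s) (total 0); column heights now [0 6 6 6], max=6
Drop 4: I rot0 at col 0 lands with bottom-row=6; cleared 1 line(s) (total 1); column heights now [0 6 6 6], max=6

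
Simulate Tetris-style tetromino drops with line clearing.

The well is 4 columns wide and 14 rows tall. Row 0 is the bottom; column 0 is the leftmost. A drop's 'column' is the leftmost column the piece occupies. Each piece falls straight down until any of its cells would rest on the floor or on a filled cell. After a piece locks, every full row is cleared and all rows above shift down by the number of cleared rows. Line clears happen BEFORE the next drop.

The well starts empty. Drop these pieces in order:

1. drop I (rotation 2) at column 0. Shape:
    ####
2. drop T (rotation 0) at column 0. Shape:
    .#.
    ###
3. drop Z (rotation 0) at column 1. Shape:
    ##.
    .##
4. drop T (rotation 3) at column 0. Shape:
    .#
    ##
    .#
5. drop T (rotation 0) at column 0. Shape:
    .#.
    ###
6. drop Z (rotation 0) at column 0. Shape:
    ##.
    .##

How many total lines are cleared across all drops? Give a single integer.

Answer: 1

Derivation:
Drop 1: I rot2 at col 0 lands with bottom-row=0; cleared 1 line(s) (total 1); column heights now [0 0 0 0], max=0
Drop 2: T rot0 at col 0 lands with bottom-row=0; cleared 0 line(s) (total 1); column heights now [1 2 1 0], max=2
Drop 3: Z rot0 at col 1 lands with bottom-row=1; cleared 0 line(s) (total 1); column heights now [1 3 3 2], max=3
Drop 4: T rot3 at col 0 lands with bottom-row=3; cleared 0 line(s) (total 1); column heights now [5 6 3 2], max=6
Drop 5: T rot0 at col 0 lands with bottom-row=6; cleared 0 line(s) (total 1); column heights now [7 8 7 2], max=8
Drop 6: Z rot0 at col 0 lands with bottom-row=8; cleared 0 line(s) (total 1); column heights now [10 10 9 2], max=10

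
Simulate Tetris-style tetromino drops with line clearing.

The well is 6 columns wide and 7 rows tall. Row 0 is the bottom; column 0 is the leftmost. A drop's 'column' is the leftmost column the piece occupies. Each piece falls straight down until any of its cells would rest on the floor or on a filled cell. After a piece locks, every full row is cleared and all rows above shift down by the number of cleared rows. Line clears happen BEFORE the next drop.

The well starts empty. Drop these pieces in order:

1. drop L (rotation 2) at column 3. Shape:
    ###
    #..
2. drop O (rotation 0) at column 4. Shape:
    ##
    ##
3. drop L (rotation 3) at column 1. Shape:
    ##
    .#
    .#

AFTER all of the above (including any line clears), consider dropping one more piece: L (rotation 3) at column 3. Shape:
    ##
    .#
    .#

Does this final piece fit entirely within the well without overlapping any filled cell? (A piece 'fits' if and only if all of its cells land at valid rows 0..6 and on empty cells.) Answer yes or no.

Answer: yes

Derivation:
Drop 1: L rot2 at col 3 lands with bottom-row=0; cleared 0 line(s) (total 0); column heights now [0 0 0 2 2 2], max=2
Drop 2: O rot0 at col 4 lands with bottom-row=2; cleared 0 line(s) (total 0); column heights now [0 0 0 2 4 4], max=4
Drop 3: L rot3 at col 1 lands with bottom-row=0; cleared 0 line(s) (total 0); column heights now [0 3 3 2 4 4], max=4
Test piece L rot3 at col 3 (width 2): heights before test = [0 3 3 2 4 4]; fits = True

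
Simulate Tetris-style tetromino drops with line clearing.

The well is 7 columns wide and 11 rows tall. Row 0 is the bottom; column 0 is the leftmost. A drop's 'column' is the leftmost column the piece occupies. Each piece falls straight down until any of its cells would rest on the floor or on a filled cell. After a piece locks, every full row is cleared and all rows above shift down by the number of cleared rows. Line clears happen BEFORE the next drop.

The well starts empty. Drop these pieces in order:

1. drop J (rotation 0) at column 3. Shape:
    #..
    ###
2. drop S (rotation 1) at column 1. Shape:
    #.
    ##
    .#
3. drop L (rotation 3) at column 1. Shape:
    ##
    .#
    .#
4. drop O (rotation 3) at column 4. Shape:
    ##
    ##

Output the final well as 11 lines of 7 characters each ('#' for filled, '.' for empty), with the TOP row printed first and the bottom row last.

Answer: .......
.......
.......
.......
.......
.......
.##....
..#....
.##.##.
.#####.
..####.

Derivation:
Drop 1: J rot0 at col 3 lands with bottom-row=0; cleared 0 line(s) (total 0); column heights now [0 0 0 2 1 1 0], max=2
Drop 2: S rot1 at col 1 lands with bottom-row=0; cleared 0 line(s) (total 0); column heights now [0 3 2 2 1 1 0], max=3
Drop 3: L rot3 at col 1 lands with bottom-row=2; cleared 0 line(s) (total 0); column heights now [0 5 5 2 1 1 0], max=5
Drop 4: O rot3 at col 4 lands with bottom-row=1; cleared 0 line(s) (total 0); column heights now [0 5 5 2 3 3 0], max=5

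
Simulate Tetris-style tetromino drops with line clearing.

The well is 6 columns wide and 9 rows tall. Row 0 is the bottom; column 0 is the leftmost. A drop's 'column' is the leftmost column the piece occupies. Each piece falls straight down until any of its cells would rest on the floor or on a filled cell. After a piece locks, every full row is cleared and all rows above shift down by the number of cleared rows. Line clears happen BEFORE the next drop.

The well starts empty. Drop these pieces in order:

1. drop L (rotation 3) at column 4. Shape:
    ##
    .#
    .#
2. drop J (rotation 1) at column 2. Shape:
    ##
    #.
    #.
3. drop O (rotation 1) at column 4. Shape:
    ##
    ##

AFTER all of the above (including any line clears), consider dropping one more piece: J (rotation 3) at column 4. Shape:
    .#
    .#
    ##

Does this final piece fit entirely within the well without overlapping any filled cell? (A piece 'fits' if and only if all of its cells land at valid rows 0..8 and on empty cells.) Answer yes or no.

Answer: yes

Derivation:
Drop 1: L rot3 at col 4 lands with bottom-row=0; cleared 0 line(s) (total 0); column heights now [0 0 0 0 3 3], max=3
Drop 2: J rot1 at col 2 lands with bottom-row=0; cleared 0 line(s) (total 0); column heights now [0 0 3 3 3 3], max=3
Drop 3: O rot1 at col 4 lands with bottom-row=3; cleared 0 line(s) (total 0); column heights now [0 0 3 3 5 5], max=5
Test piece J rot3 at col 4 (width 2): heights before test = [0 0 3 3 5 5]; fits = True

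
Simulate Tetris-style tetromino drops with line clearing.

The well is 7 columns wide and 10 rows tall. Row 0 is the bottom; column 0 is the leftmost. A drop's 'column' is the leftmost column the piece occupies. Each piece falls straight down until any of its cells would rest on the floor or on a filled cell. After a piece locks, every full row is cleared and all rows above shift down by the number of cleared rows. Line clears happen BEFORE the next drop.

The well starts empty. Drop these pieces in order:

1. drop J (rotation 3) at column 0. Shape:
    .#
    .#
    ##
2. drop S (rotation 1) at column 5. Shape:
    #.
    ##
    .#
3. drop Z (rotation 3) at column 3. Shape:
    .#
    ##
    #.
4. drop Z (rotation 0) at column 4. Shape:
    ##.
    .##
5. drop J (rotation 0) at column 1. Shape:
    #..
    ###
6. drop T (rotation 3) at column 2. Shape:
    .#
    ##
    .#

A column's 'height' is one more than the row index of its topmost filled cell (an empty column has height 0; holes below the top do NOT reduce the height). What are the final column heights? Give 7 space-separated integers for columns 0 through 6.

Drop 1: J rot3 at col 0 lands with bottom-row=0; cleared 0 line(s) (total 0); column heights now [1 3 0 0 0 0 0], max=3
Drop 2: S rot1 at col 5 lands with bottom-row=0; cleared 0 line(s) (total 0); column heights now [1 3 0 0 0 3 2], max=3
Drop 3: Z rot3 at col 3 lands with bottom-row=0; cleared 0 line(s) (total 0); column heights now [1 3 0 2 3 3 2], max=3
Drop 4: Z rot0 at col 4 lands with bottom-row=3; cleared 0 line(s) (total 0); column heights now [1 3 0 2 5 5 4], max=5
Drop 5: J rot0 at col 1 lands with bottom-row=3; cleared 0 line(s) (total 0); column heights now [1 5 4 4 5 5 4], max=5
Drop 6: T rot3 at col 2 lands with bottom-row=4; cleared 0 line(s) (total 0); column heights now [1 5 6 7 5 5 4], max=7

Answer: 1 5 6 7 5 5 4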